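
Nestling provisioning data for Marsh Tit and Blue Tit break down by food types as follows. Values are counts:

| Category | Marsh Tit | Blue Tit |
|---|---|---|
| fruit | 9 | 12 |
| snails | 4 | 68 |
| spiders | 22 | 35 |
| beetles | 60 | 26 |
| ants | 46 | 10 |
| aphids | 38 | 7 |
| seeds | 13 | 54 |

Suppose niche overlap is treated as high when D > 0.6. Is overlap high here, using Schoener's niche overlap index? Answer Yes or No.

No

Proportions for Marsh Tit (n=192): 9/192=0.0469, 4/192=0.0208, 22/192=0.1146, 60/192=0.3125, 46/192=0.2396, 38/192=0.1979, 13/192=0.0677
Proportions for Blue Tit (n=212): 12/212=0.0566, 68/212=0.3208, 35/212=0.1651, 26/212=0.1226, 10/212=0.0472, 7/212=0.0330, 54/212=0.2547
Σ|p₁ᵢ − p₂ᵢ| = 0.0097 + 0.3000 + 0.0505 + 0.1899 + 0.1924 + 0.1649 + 0.1870 = 1.0944
D = 1 − ½ × 1.0944 = 1 − 0.54720 = 0.45280
D = 0.45280 < 0.6 → No.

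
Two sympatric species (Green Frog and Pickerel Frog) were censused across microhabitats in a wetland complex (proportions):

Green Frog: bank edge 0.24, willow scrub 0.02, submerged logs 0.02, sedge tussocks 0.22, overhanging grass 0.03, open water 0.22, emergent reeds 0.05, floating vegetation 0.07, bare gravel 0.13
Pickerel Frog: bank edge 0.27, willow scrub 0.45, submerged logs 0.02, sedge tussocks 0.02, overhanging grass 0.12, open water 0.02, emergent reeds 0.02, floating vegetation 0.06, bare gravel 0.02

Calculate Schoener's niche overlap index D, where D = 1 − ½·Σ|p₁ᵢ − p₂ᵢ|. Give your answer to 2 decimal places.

0.45

Σ|p₁ᵢ − p₂ᵢ| = 0.03 + 0.43 + 0.00 + 0.20 + 0.09 + 0.20 + 0.03 + 0.01 + 0.11 = 1.10
D = 1 − ½ × 1.10 = 1 − 0.550 = 0.4500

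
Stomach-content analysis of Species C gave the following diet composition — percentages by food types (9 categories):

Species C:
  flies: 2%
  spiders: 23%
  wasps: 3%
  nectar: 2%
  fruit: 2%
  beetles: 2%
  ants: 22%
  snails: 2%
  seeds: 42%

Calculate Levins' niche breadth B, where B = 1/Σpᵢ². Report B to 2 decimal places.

3.56

Convert percentages to proportions (divide by 100).
Σpᵢ² = 0.02² + 0.23² + 0.03² + 0.02² + 0.02² + 0.02² + 0.22² + 0.02² + 0.42² = 0.0004 + 0.0529 + 0.0009 + 0.0004 + 0.0004 + 0.0004 + 0.0484 + 0.0004 + 0.1764 = 0.2806
B = 1 / 0.2806 = 3.5638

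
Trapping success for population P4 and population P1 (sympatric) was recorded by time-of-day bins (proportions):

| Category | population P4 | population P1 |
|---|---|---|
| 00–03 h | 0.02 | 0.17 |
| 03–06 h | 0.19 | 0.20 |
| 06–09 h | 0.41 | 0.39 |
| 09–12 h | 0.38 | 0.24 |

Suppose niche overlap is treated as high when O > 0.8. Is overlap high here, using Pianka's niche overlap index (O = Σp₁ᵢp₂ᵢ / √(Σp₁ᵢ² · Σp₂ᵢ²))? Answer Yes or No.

Yes

Σ p₁ᵢp₂ᵢ = 0.0034 + 0.0380 + 0.1599 + 0.0912 = 0.2925
Σp_1ᵢ² = 0.02² + 0.19² + 0.41² + 0.38² = 0.0004 + 0.0361 + 0.1681 + 0.1444 = 0.3490
Σp_2ᵢ² = 0.17² + 0.20² + 0.39² + 0.24² = 0.0289 + 0.0400 + 0.1521 + 0.0576 = 0.2786
O = 0.2925 / √(0.3490 × 0.2786) = 0.2925 / 0.31182 = 0.9380
O = 0.9380 > 0.8 → Yes.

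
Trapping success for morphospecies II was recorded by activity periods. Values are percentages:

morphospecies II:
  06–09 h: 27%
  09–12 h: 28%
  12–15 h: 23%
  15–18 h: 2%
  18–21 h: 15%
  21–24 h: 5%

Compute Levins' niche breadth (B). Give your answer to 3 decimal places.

Convert percentages to proportions (divide by 100).
Σpᵢ² = 0.27² + 0.28² + 0.23² + 0.02² + 0.15² + 0.05² = 0.0729 + 0.0784 + 0.0529 + 0.0004 + 0.0225 + 0.0025 = 0.2296
B = 1 / 0.2296 = 4.35540

4.355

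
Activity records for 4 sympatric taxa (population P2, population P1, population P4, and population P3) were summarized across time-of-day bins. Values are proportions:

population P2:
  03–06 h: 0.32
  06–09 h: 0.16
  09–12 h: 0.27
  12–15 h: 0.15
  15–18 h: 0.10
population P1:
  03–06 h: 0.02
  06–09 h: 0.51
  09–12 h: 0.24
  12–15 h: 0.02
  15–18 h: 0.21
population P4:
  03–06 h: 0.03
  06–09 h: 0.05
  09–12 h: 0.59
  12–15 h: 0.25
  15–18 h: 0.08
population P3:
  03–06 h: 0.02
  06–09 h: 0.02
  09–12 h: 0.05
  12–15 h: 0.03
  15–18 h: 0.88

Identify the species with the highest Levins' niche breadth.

Σp_P2ᵢ² = 0.32² + 0.16² + 0.27² + 0.15² + 0.10² = 0.1024 + 0.0256 + 0.0729 + 0.0225 + 0.0100 = 0.2334
B_P2 = 1 / 0.2334 = 4.2845
Σp_P1ᵢ² = 0.02² + 0.51² + 0.24² + 0.02² + 0.21² = 0.0004 + 0.2601 + 0.0576 + 0.0004 + 0.0441 = 0.3626
B_P1 = 1 / 0.3626 = 2.7579
Σp_P4ᵢ² = 0.03² + 0.05² + 0.59² + 0.25² + 0.08² = 0.0009 + 0.0025 + 0.3481 + 0.0625 + 0.0064 = 0.4204
B_P4 = 1 / 0.4204 = 2.3787
Σp_P3ᵢ² = 0.02² + 0.02² + 0.05² + 0.03² + 0.88² = 0.0004 + 0.0004 + 0.0025 + 0.0009 + 0.7744 = 0.7786
B_P3 = 1 / 0.7786 = 1.2844
Highest B → broadest niche (most generalist): population P2 (B = 4.28).

population P2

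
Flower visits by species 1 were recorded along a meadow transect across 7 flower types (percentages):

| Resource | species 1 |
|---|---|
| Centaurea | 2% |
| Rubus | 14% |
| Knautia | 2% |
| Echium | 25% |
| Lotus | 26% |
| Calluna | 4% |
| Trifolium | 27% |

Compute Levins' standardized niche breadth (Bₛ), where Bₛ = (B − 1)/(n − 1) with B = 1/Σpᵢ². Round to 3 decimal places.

Convert percentages to proportions (divide by 100).
Σpᵢ² = 0.02² + 0.14² + 0.02² + 0.25² + 0.26² + 0.04² + 0.27² = 0.0004 + 0.0196 + 0.0004 + 0.0625 + 0.0676 + 0.0016 + 0.0729 = 0.2250
B = 1 / 0.2250 = 4.44444
Bₛ = (B − 1)/(n − 1) = (4.44444 − 1)/(7 − 1) = 3.44444/6 = 0.57407

0.574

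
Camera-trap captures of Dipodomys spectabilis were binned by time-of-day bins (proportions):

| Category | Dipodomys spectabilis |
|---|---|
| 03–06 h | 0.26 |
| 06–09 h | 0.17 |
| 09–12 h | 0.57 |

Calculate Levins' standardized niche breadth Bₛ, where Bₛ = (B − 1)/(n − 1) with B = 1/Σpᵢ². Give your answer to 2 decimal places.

0.69

Σpᵢ² = 0.26² + 0.17² + 0.57² = 0.0676 + 0.0289 + 0.3249 = 0.4214
B = 1 / 0.4214 = 2.3730
Bₛ = (B − 1)/(n − 1) = (2.3730 − 1)/(3 − 1) = 1.3730/2 = 0.6865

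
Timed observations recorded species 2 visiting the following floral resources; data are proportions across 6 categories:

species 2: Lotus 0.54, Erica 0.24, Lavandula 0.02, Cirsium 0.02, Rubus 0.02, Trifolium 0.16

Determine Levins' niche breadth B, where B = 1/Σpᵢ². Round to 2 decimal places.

Σpᵢ² = 0.54² + 0.24² + 0.02² + 0.02² + 0.02² + 0.16² = 0.2916 + 0.0576 + 0.0004 + 0.0004 + 0.0004 + 0.0256 = 0.3760
B = 1 / 0.3760 = 2.6596

2.66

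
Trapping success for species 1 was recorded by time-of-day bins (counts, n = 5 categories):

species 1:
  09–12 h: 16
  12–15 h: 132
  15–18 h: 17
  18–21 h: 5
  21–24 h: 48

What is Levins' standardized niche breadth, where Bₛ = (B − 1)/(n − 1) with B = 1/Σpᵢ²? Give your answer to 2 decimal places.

0.34

Proportions for species 1 (n=218): 16/218=0.0734, 132/218=0.6055, 17/218=0.0780, 5/218=0.0229, 48/218=0.2202
Σpᵢ² = 0.0734² + 0.6055² + 0.0780² + 0.0229² + 0.2202² = 0.005388 + 0.366630 + 0.006084 + 0.000524 + 0.048488 = 0.427114
B = 1 / 0.427114 = 2.3413
Bₛ = (B − 1)/(n − 1) = (2.3413 − 1)/(5 − 1) = 1.3413/4 = 0.3353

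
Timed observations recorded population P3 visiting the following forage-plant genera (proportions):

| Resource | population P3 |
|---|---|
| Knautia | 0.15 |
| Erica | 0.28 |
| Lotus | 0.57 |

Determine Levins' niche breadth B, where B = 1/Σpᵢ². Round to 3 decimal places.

2.349

Σpᵢ² = 0.15² + 0.28² + 0.57² = 0.0225 + 0.0784 + 0.3249 = 0.4258
B = 1 / 0.4258 = 2.34852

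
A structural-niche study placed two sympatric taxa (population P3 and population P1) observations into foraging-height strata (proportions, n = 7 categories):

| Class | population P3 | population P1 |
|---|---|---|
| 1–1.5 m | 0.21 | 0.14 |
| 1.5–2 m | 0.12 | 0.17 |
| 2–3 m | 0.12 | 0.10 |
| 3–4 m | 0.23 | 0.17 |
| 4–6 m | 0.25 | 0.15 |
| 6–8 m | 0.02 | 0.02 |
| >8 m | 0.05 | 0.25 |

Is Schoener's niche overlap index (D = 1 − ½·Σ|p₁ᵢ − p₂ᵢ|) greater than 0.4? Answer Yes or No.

Σ|p₁ᵢ − p₂ᵢ| = 0.07 + 0.05 + 0.02 + 0.06 + 0.10 + 0.00 + 0.20 = 0.50
D = 1 − ½ × 0.50 = 1 − 0.250 = 0.7500
D = 0.7500 > 0.4 → Yes.

Yes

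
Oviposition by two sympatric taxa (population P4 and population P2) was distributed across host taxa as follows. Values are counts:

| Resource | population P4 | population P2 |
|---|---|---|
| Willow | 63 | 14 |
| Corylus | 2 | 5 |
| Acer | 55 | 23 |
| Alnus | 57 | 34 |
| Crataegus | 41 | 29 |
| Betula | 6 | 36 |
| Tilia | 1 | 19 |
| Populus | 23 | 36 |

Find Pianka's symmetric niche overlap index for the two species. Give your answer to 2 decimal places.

Proportions for population P4 (n=248): 63/248=0.2540, 2/248=0.0081, 55/248=0.2218, 57/248=0.2298, 41/248=0.1653, 6/248=0.0242, 1/248=0.0040, 23/248=0.0927
Proportions for population P2 (n=196): 14/196=0.0714, 5/196=0.0255, 23/196=0.1173, 34/196=0.1735, 29/196=0.1480, 36/196=0.1837, 19/196=0.0969, 36/196=0.1837
Σ p₁ᵢp₂ᵢ = 0.018136 + 0.000207 + 0.026017 + 0.039870 + 0.024464 + 0.004446 + 0.000388 + 0.017029 = 0.130557
Σp_1ᵢ² = 0.2540² + 0.0081² + 0.2218² + 0.2298² + 0.1653² + 0.0242² + 0.0040² + 0.0927² = 0.064516 + 0.000066 + 0.049195 + 0.052808 + 0.027324 + 0.000586 + 0.000016 + 0.008593 = 0.203104
Σp_2ᵢ² = 0.0714² + 0.0255² + 0.1173² + 0.1735² + 0.1480² + 0.1837² + 0.0969² + 0.1837² = 0.005098 + 0.000650 + 0.013759 + 0.030102 + 0.021904 + 0.033746 + 0.009390 + 0.033746 = 0.148395
O = 0.130557 / √(0.203104 × 0.148395) = 0.130557 / 0.1736077 = 0.7520

0.75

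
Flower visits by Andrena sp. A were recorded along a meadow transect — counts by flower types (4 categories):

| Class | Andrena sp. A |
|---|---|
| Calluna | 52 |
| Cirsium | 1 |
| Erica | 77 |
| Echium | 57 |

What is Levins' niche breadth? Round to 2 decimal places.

Proportions for Andrena sp. A (n=187): 52/187=0.2781, 1/187=0.0053, 77/187=0.4118, 57/187=0.3048
Σpᵢ² = 0.2781² + 0.0053² + 0.4118² + 0.3048² = 0.077340 + 0.000028 + 0.169579 + 0.092903 = 0.339850
B = 1 / 0.339850 = 2.9425

2.94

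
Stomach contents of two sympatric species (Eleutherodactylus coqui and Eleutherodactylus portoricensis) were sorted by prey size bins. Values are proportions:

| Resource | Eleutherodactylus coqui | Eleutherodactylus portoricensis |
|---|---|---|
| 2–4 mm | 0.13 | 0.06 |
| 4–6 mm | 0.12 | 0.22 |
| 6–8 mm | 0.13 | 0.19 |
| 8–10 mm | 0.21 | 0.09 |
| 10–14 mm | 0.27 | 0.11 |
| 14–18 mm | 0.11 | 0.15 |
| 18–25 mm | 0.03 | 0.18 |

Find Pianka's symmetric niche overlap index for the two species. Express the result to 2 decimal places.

0.76

Σ p₁ᵢp₂ᵢ = 0.0078 + 0.0264 + 0.0247 + 0.0189 + 0.0297 + 0.0165 + 0.0054 = 0.1294
Σp_1ᵢ² = 0.13² + 0.12² + 0.13² + 0.21² + 0.27² + 0.11² + 0.03² = 0.0169 + 0.0144 + 0.0169 + 0.0441 + 0.0729 + 0.0121 + 0.0009 = 0.1782
Σp_2ᵢ² = 0.06² + 0.22² + 0.19² + 0.09² + 0.11² + 0.15² + 0.18² = 0.0036 + 0.0484 + 0.0361 + 0.0081 + 0.0121 + 0.0225 + 0.0324 = 0.1632
O = 0.1294 / √(0.1782 × 0.1632) = 0.1294 / 0.17054 = 0.7588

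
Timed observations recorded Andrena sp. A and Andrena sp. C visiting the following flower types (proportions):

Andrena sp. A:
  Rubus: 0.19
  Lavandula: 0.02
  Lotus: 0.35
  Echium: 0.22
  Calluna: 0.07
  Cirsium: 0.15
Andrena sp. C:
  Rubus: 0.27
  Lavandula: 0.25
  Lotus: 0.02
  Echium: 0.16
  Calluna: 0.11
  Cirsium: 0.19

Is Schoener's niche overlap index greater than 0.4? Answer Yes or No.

Yes

Σ|p₁ᵢ − p₂ᵢ| = 0.08 + 0.23 + 0.33 + 0.06 + 0.04 + 0.04 = 0.78
D = 1 − ½ × 0.78 = 1 − 0.390 = 0.6100
D = 0.6100 > 0.4 → Yes.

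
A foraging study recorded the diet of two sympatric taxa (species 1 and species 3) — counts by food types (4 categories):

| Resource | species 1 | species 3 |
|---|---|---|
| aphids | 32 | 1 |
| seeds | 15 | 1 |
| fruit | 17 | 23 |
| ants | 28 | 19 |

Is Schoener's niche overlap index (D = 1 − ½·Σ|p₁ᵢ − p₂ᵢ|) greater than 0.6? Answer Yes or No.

Proportions for species 1 (n=92): 32/92=0.3478, 15/92=0.1630, 17/92=0.1848, 28/92=0.3043
Proportions for species 3 (n=44): 1/44=0.0227, 1/44=0.0227, 23/44=0.5227, 19/44=0.4318
Σ|p₁ᵢ − p₂ᵢ| = 0.3251 + 0.1403 + 0.3379 + 0.1275 = 0.9308
D = 1 − ½ × 0.9308 = 1 − 0.46540 = 0.53460
D = 0.53460 < 0.6 → No.

No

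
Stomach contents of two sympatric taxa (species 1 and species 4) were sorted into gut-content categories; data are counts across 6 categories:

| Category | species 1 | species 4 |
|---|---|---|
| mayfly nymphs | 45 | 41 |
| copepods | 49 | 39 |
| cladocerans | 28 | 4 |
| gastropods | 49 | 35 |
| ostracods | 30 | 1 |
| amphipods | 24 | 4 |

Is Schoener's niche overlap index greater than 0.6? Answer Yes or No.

Proportions for species 1 (n=225): 45/225=0.2000, 49/225=0.2178, 28/225=0.1244, 49/225=0.2178, 30/225=0.1333, 24/225=0.1067
Proportions for species 4 (n=124): 41/124=0.3306, 39/124=0.3145, 4/124=0.0323, 35/124=0.2823, 1/124=0.0081, 4/124=0.0323
Σ|p₁ᵢ − p₂ᵢ| = 0.1306 + 0.0967 + 0.0921 + 0.0645 + 0.1252 + 0.0744 = 0.5835
D = 1 − ½ × 0.5835 = 1 − 0.29175 = 0.70825
D = 0.70825 > 0.6 → Yes.

Yes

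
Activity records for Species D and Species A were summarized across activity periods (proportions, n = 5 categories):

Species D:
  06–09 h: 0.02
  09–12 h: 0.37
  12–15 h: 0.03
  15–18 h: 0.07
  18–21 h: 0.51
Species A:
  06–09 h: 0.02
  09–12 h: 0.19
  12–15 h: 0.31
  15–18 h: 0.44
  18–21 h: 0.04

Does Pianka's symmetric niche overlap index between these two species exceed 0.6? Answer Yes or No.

No

Σ p₁ᵢp₂ᵢ = 0.0004 + 0.0703 + 0.0093 + 0.0308 + 0.0204 = 0.1312
Σp_1ᵢ² = 0.02² + 0.37² + 0.03² + 0.07² + 0.51² = 0.0004 + 0.1369 + 0.0009 + 0.0049 + 0.2601 = 0.4032
Σp_2ᵢ² = 0.02² + 0.19² + 0.31² + 0.44² + 0.04² = 0.0004 + 0.0361 + 0.0961 + 0.1936 + 0.0016 = 0.3278
O = 0.1312 / √(0.4032 × 0.3278) = 0.1312 / 0.36355 = 0.3609
O = 0.3609 < 0.6 → No.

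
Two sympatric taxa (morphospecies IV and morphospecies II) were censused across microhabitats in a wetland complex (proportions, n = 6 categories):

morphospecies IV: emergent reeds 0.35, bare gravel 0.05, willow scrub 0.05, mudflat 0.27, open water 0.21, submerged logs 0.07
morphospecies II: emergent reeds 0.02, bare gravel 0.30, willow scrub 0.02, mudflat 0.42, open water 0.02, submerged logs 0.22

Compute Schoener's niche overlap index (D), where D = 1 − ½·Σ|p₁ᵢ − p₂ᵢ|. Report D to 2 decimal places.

0.45

Σ|p₁ᵢ − p₂ᵢ| = 0.33 + 0.25 + 0.03 + 0.15 + 0.19 + 0.15 = 1.10
D = 1 − ½ × 1.10 = 1 − 0.550 = 0.4500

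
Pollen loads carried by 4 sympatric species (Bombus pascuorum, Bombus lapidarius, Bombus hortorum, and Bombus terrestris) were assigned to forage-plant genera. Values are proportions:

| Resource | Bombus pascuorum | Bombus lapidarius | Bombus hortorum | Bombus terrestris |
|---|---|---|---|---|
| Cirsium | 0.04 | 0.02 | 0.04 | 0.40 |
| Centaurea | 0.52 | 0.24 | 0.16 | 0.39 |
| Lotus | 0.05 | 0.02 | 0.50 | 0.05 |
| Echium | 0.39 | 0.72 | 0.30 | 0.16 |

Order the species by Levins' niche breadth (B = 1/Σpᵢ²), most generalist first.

Σp_pascᵢ² = 0.04² + 0.52² + 0.05² + 0.39² = 0.0016 + 0.2704 + 0.0025 + 0.1521 = 0.4266
B_pasc = 1 / 0.4266 = 2.3441
Σp_lapiᵢ² = 0.02² + 0.24² + 0.02² + 0.72² = 0.0004 + 0.0576 + 0.0004 + 0.5184 = 0.5768
B_lapi = 1 / 0.5768 = 1.7337
Σp_hortᵢ² = 0.04² + 0.16² + 0.50² + 0.30² = 0.0016 + 0.0256 + 0.2500 + 0.0900 = 0.3672
B_hort = 1 / 0.3672 = 2.7233
Σp_terrᵢ² = 0.40² + 0.39² + 0.05² + 0.16² = 0.1600 + 0.1521 + 0.0025 + 0.0256 = 0.3402
B_terr = 1 / 0.3402 = 2.9394
Ranking by B (broadest → narrowest): Bombus terrestris (2.94) > Bombus hortorum (2.72) > Bombus pascuorum (2.34) > Bombus lapidarius (1.73)

Bombus terrestris > Bombus hortorum > Bombus pascuorum > Bombus lapidarius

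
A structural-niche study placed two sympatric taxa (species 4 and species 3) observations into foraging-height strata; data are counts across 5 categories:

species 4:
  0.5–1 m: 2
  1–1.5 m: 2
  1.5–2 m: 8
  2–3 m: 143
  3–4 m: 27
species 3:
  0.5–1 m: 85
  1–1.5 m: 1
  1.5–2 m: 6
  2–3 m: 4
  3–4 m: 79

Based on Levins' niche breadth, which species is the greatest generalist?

species 3

Proportions for species 4 (n=182): 2/182=0.0110, 2/182=0.0110, 8/182=0.0440, 143/182=0.7857, 27/182=0.1484
Proportions for species 3 (n=175): 85/175=0.4857, 1/175=0.0057, 6/175=0.0343, 4/175=0.0229, 79/175=0.4514
Σp_4ᵢ² = 0.0110² + 0.0110² + 0.0440² + 0.7857² + 0.1484² = 0.000121 + 0.000121 + 0.001936 + 0.617324 + 0.022023 = 0.641525
B_4 = 1 / 0.641525 = 1.5588
Σp_3ᵢ² = 0.4857² + 0.0057² + 0.0343² + 0.0229² + 0.4514² = 0.235904 + 0.000032 + 0.001176 + 0.000524 + 0.203762 = 0.441398
B_3 = 1 / 0.441398 = 2.2655
Highest B → broadest niche (most generalist): species 3 (B = 2.27).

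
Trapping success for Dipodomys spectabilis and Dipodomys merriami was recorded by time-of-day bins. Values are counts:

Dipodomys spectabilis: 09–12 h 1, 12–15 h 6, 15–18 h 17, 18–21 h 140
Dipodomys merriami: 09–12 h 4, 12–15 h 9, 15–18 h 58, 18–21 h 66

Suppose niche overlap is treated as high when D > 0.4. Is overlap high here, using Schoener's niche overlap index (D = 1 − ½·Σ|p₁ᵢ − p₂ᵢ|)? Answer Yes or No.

Yes

Proportions for Dipodomys spectabilis (n=164): 1/164=0.0061, 6/164=0.0366, 17/164=0.1037, 140/164=0.8537
Proportions for Dipodomys merriami (n=137): 4/137=0.0292, 9/137=0.0657, 58/137=0.4234, 66/137=0.4818
Σ|p₁ᵢ − p₂ᵢ| = 0.0231 + 0.0291 + 0.3197 + 0.3719 = 0.7438
D = 1 − ½ × 0.7438 = 1 − 0.37190 = 0.62810
D = 0.62810 > 0.4 → Yes.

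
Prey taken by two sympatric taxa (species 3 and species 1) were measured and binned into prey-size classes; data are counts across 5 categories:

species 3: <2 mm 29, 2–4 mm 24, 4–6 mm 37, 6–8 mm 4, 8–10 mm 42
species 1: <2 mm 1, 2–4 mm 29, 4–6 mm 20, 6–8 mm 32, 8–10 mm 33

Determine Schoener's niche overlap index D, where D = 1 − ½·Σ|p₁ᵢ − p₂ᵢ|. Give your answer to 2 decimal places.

0.68

Proportions for species 3 (n=136): 29/136=0.2132, 24/136=0.1765, 37/136=0.2721, 4/136=0.0294, 42/136=0.3088
Proportions for species 1 (n=115): 1/115=0.0087, 29/115=0.2522, 20/115=0.1739, 32/115=0.2783, 33/115=0.2870
Σ|p₁ᵢ − p₂ᵢ| = 0.2045 + 0.0757 + 0.0982 + 0.2489 + 0.0218 = 0.6491
D = 1 − ½ × 0.6491 = 1 − 0.32455 = 0.67545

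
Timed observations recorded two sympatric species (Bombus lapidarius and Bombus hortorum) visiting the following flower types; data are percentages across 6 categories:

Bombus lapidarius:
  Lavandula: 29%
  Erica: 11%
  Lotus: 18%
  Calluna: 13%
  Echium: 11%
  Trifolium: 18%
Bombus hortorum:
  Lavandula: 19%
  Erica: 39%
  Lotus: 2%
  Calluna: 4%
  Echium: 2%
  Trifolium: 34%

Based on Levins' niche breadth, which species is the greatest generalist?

Convert percentages to proportions (divide by 100).
Σp_lapiᵢ² = 0.29² + 0.11² + 0.18² + 0.13² + 0.11² + 0.18² = 0.0841 + 0.0121 + 0.0324 + 0.0169 + 0.0121 + 0.0324 = 0.1900
B_lapi = 1 / 0.1900 = 5.2632
Σp_hortᵢ² = 0.19² + 0.39² + 0.02² + 0.04² + 0.02² + 0.34² = 0.0361 + 0.1521 + 0.0004 + 0.0016 + 0.0004 + 0.1156 = 0.3062
B_hort = 1 / 0.3062 = 3.2658
Highest B → broadest niche (most generalist): Bombus lapidarius (B = 5.26).

Bombus lapidarius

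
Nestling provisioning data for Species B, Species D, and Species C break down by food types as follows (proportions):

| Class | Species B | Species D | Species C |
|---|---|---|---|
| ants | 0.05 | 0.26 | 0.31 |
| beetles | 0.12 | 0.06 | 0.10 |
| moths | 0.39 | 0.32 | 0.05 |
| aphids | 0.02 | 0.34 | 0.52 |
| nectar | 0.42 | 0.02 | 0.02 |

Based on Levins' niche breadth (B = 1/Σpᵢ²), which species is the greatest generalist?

Σp_Bᵢ² = 0.05² + 0.12² + 0.39² + 0.02² + 0.42² = 0.0025 + 0.0144 + 0.1521 + 0.0004 + 0.1764 = 0.3458
B_B = 1 / 0.3458 = 2.8918
Σp_Dᵢ² = 0.26² + 0.06² + 0.32² + 0.34² + 0.02² = 0.0676 + 0.0036 + 0.1024 + 0.1156 + 0.0004 = 0.2896
B_D = 1 / 0.2896 = 3.4530
Σp_Cᵢ² = 0.31² + 0.10² + 0.05² + 0.52² + 0.02² = 0.0961 + 0.0100 + 0.0025 + 0.2704 + 0.0004 = 0.3794
B_C = 1 / 0.3794 = 2.6357
Highest B → broadest niche (most generalist): Species D (B = 3.45).

Species D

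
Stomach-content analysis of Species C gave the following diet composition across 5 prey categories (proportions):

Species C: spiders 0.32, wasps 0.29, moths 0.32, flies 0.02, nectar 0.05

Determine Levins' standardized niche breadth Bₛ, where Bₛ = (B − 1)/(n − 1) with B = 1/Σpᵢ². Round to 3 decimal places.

Σpᵢ² = 0.32² + 0.29² + 0.32² + 0.02² + 0.05² = 0.1024 + 0.0841 + 0.1024 + 0.0004 + 0.0025 = 0.2918
B = 1 / 0.2918 = 3.42700
Bₛ = (B − 1)/(n − 1) = (3.42700 − 1)/(5 − 1) = 2.42700/4 = 0.60675

0.607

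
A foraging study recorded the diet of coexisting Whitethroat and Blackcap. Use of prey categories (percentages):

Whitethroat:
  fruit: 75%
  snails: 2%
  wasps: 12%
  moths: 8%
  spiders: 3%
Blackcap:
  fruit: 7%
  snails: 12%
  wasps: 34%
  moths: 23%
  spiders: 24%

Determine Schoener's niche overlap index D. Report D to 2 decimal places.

0.32

Convert percentages to proportions (divide by 100).
Σ|p₁ᵢ − p₂ᵢ| = 0.68 + 0.10 + 0.22 + 0.15 + 0.21 = 1.36
D = 1 − ½ × 1.36 = 1 − 0.680 = 0.3200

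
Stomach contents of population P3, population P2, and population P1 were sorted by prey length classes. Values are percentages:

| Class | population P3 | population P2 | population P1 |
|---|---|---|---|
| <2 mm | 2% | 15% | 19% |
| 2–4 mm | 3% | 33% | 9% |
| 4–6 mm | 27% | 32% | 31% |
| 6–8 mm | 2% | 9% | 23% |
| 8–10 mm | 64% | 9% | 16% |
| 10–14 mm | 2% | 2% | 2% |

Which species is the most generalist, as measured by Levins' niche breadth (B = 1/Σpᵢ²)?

population P1

Convert percentages to proportions (divide by 100).
Σp_P3ᵢ² = 0.02² + 0.03² + 0.27² + 0.02² + 0.64² + 0.02² = 0.0004 + 0.0009 + 0.0729 + 0.0004 + 0.4096 + 0.0004 = 0.4846
B_P3 = 1 / 0.4846 = 2.0636
Σp_P2ᵢ² = 0.15² + 0.33² + 0.32² + 0.09² + 0.09² + 0.02² = 0.0225 + 0.1089 + 0.1024 + 0.0081 + 0.0081 + 0.0004 = 0.2504
B_P2 = 1 / 0.2504 = 3.9936
Σp_P1ᵢ² = 0.19² + 0.09² + 0.31² + 0.23² + 0.16² + 0.02² = 0.0361 + 0.0081 + 0.0961 + 0.0529 + 0.0256 + 0.0004 = 0.2192
B_P1 = 1 / 0.2192 = 4.5620
Highest B → broadest niche (most generalist): population P1 (B = 4.56).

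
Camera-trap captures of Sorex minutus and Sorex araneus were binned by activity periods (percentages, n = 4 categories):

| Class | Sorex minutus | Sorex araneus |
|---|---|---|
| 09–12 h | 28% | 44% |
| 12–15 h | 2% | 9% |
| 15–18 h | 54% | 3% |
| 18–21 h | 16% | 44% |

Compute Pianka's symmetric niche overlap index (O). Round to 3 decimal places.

0.534

Convert percentages to proportions (divide by 100).
Σ p₁ᵢp₂ᵢ = 0.1232 + 0.0018 + 0.0162 + 0.0704 = 0.2116
Σp_1ᵢ² = 0.28² + 0.02² + 0.54² + 0.16² = 0.0784 + 0.0004 + 0.2916 + 0.0256 = 0.3960
Σp_2ᵢ² = 0.44² + 0.09² + 0.03² + 0.44² = 0.1936 + 0.0081 + 0.0009 + 0.1936 = 0.3962
O = 0.2116 / √(0.3960 × 0.3962) = 0.2116 / 0.396100 = 0.53421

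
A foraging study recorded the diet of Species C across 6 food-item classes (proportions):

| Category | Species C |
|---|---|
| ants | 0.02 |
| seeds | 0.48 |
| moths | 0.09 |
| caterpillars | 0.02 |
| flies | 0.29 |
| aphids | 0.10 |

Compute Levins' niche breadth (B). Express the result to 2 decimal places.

Σpᵢ² = 0.02² + 0.48² + 0.09² + 0.02² + 0.29² + 0.10² = 0.0004 + 0.2304 + 0.0081 + 0.0004 + 0.0841 + 0.0100 = 0.3334
B = 1 / 0.3334 = 2.9994

3.00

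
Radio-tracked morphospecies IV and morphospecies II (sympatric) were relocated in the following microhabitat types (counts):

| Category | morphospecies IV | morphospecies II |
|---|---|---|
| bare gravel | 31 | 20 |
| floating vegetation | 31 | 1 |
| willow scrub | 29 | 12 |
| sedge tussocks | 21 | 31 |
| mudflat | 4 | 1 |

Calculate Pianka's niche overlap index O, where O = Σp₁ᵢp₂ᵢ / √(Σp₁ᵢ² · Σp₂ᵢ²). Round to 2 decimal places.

0.75

Proportions for morphospecies IV (n=116): 31/116=0.2672, 31/116=0.2672, 29/116=0.2500, 21/116=0.1810, 4/116=0.0345
Proportions for morphospecies II (n=65): 20/65=0.3077, 1/65=0.0154, 12/65=0.1846, 31/65=0.4769, 1/65=0.0154
Σ p₁ᵢp₂ᵢ = 0.082217 + 0.004115 + 0.046150 + 0.086319 + 0.000531 = 0.219332
Σp_1ᵢ² = 0.2672² + 0.2672² + 0.2500² + 0.1810² + 0.0345² = 0.071396 + 0.071396 + 0.062500 + 0.032761 + 0.001190 = 0.239243
Σp_2ᵢ² = 0.3077² + 0.0154² + 0.1846² + 0.4769² + 0.0154² = 0.094679 + 0.000237 + 0.034077 + 0.227434 + 0.000237 = 0.356664
O = 0.219332 / √(0.239243 × 0.356664) = 0.219332 / 0.2921119 = 0.7508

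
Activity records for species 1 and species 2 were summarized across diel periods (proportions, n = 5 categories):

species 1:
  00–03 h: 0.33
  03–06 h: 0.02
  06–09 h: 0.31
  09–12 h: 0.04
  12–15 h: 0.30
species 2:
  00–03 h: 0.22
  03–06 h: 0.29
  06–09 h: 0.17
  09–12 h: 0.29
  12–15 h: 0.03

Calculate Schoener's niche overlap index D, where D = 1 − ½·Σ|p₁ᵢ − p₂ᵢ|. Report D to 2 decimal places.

0.48

Σ|p₁ᵢ − p₂ᵢ| = 0.11 + 0.27 + 0.14 + 0.25 + 0.27 = 1.04
D = 1 − ½ × 1.04 = 1 − 0.520 = 0.4800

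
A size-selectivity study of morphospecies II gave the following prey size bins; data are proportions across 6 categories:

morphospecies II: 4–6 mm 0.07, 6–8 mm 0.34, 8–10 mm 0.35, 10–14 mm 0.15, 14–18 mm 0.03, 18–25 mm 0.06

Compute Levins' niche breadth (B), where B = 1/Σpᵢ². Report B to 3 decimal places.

3.704

Σpᵢ² = 0.07² + 0.34² + 0.35² + 0.15² + 0.03² + 0.06² = 0.0049 + 0.1156 + 0.1225 + 0.0225 + 0.0009 + 0.0036 = 0.2700
B = 1 / 0.2700 = 3.70370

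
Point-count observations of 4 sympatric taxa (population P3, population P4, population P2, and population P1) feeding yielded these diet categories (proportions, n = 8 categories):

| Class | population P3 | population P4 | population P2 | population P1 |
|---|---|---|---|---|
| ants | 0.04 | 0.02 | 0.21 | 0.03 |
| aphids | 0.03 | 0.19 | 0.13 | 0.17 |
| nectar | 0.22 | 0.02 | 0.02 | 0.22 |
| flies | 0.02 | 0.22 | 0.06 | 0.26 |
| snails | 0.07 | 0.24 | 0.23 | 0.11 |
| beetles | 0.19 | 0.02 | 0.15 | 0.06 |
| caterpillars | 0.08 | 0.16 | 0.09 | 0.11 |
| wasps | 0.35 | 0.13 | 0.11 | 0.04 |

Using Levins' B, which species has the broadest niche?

Σp_P3ᵢ² = 0.04² + 0.03² + 0.22² + 0.02² + 0.07² + 0.19² + 0.08² + 0.35² = 0.0016 + 0.0009 + 0.0484 + 0.0004 + 0.0049 + 0.0361 + 0.0064 + 0.1225 = 0.2212
B_P3 = 1 / 0.2212 = 4.5208
Σp_P4ᵢ² = 0.02² + 0.19² + 0.02² + 0.22² + 0.24² + 0.02² + 0.16² + 0.13² = 0.0004 + 0.0361 + 0.0004 + 0.0484 + 0.0576 + 0.0004 + 0.0256 + 0.0169 = 0.1858
B_P4 = 1 / 0.1858 = 5.3821
Σp_P2ᵢ² = 0.21² + 0.13² + 0.02² + 0.06² + 0.23² + 0.15² + 0.09² + 0.11² = 0.0441 + 0.0169 + 0.0004 + 0.0036 + 0.0529 + 0.0225 + 0.0081 + 0.0121 = 0.1606
B_P2 = 1 / 0.1606 = 6.2267
Σp_P1ᵢ² = 0.03² + 0.17² + 0.22² + 0.26² + 0.11² + 0.06² + 0.11² + 0.04² = 0.0009 + 0.0289 + 0.0484 + 0.0676 + 0.0121 + 0.0036 + 0.0121 + 0.0016 = 0.1752
B_P1 = 1 / 0.1752 = 5.7078
Highest B → broadest niche (most generalist): population P2 (B = 6.23).

population P2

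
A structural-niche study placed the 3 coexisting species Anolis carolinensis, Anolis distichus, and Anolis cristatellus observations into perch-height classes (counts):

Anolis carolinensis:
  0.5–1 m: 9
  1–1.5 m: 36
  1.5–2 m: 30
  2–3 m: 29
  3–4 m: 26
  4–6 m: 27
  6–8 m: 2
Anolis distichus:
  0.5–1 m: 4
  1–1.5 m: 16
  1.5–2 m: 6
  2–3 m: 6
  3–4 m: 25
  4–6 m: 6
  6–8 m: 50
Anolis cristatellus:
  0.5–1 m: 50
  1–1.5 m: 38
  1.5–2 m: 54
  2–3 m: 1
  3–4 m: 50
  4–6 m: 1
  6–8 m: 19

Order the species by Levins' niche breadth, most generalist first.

Anolis carolinensis > Anolis cristatellus > Anolis distichus

Proportions for Anolis carolinensis (n=159): 9/159=0.0566, 36/159=0.2264, 30/159=0.1887, 29/159=0.1824, 26/159=0.1635, 27/159=0.1698, 2/159=0.0126
Proportions for Anolis distichus (n=113): 4/113=0.0354, 16/113=0.1416, 6/113=0.0531, 6/113=0.0531, 25/113=0.2212, 6/113=0.0531, 50/113=0.4425
Proportions for Anolis cristatellus (n=213): 50/213=0.2347, 38/213=0.1784, 54/213=0.2535, 1/213=0.0047, 50/213=0.2347, 1/213=0.0047, 19/213=0.0892
Σp_caroᵢ² = 0.0566² + 0.2264² + 0.1887² + 0.1824² + 0.1635² + 0.1698² + 0.0126² = 0.003204 + 0.051257 + 0.035608 + 0.033270 + 0.026732 + 0.028832 + 0.000159 = 0.179062
B_caro = 1 / 0.179062 = 5.5847
Σp_distᵢ² = 0.0354² + 0.1416² + 0.0531² + 0.0531² + 0.2212² + 0.0531² + 0.4425² = 0.001253 + 0.020051 + 0.002820 + 0.002820 + 0.048929 + 0.002820 + 0.195806 = 0.274499
B_dist = 1 / 0.274499 = 3.6430
Σp_crisᵢ² = 0.2347² + 0.1784² + 0.2535² + 0.0047² + 0.2347² + 0.0047² + 0.0892² = 0.055084 + 0.031827 + 0.064262 + 0.000022 + 0.055084 + 0.000022 + 0.007957 = 0.214258
B_cris = 1 / 0.214258 = 4.6673
Ranking by B (broadest → narrowest): Anolis carolinensis (5.58) > Anolis cristatellus (4.67) > Anolis distichus (3.64)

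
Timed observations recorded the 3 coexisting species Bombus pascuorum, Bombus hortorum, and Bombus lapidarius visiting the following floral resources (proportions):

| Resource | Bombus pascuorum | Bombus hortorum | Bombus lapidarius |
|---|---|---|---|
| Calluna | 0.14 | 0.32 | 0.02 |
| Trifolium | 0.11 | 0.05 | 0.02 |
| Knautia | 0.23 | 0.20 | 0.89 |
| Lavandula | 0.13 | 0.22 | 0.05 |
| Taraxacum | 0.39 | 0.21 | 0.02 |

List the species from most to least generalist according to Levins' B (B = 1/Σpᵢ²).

Bombus hortorum > Bombus pascuorum > Bombus lapidarius

Σp_pascᵢ² = 0.14² + 0.11² + 0.23² + 0.13² + 0.39² = 0.0196 + 0.0121 + 0.0529 + 0.0169 + 0.1521 = 0.2536
B_pasc = 1 / 0.2536 = 3.9432
Σp_hortᵢ² = 0.32² + 0.05² + 0.20² + 0.22² + 0.21² = 0.1024 + 0.0025 + 0.0400 + 0.0484 + 0.0441 = 0.2374
B_hort = 1 / 0.2374 = 4.2123
Σp_lapiᵢ² = 0.02² + 0.02² + 0.89² + 0.05² + 0.02² = 0.0004 + 0.0004 + 0.7921 + 0.0025 + 0.0004 = 0.7958
B_lapi = 1 / 0.7958 = 1.2566
Ranking by B (broadest → narrowest): Bombus hortorum (4.21) > Bombus pascuorum (3.94) > Bombus lapidarius (1.26)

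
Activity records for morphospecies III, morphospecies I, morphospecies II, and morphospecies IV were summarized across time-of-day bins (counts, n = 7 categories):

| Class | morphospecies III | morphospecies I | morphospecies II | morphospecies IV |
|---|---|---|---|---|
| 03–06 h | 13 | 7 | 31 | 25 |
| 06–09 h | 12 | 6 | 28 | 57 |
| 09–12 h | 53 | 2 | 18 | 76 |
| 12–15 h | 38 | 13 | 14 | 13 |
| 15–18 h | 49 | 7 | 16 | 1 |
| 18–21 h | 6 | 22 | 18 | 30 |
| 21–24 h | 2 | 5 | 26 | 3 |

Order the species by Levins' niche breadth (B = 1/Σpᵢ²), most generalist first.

Proportions for morphospecies III (n=173): 13/173=0.0751, 12/173=0.0694, 53/173=0.3064, 38/173=0.2197, 49/173=0.2832, 6/173=0.0347, 2/173=0.0116
Proportions for morphospecies I (n=62): 7/62=0.1129, 6/62=0.0968, 2/62=0.0323, 13/62=0.2097, 7/62=0.1129, 22/62=0.3548, 5/62=0.0806
Proportions for morphospecies II (n=151): 31/151=0.2053, 28/151=0.1854, 18/151=0.1192, 14/151=0.0927, 16/151=0.1060, 18/151=0.1192, 26/151=0.1722
Proportions for morphospecies IV (n=205): 25/205=0.1220, 57/205=0.2780, 76/205=0.3707, 13/205=0.0634, 1/205=0.0049, 30/205=0.1463, 3/205=0.0146
Σp_IIIᵢ² = 0.0751² + 0.0694² + 0.3064² + 0.2197² + 0.2832² + 0.0347² + 0.0116² = 0.005640 + 0.004816 + 0.093881 + 0.048268 + 0.080202 + 0.001204 + 0.000135 = 0.234146
B_III = 1 / 0.234146 = 4.2708
Σp_Iᵢ² = 0.1129² + 0.0968² + 0.0323² + 0.2097² + 0.1129² + 0.3548² + 0.0806² = 0.012746 + 0.009370 + 0.001043 + 0.043974 + 0.012746 + 0.125883 + 0.006496 = 0.212258
B_I = 1 / 0.212258 = 4.7112
Σp_IIᵢ² = 0.2053² + 0.1854² + 0.1192² + 0.0927² + 0.1060² + 0.1192² + 0.1722² = 0.042148 + 0.034373 + 0.014209 + 0.008593 + 0.011236 + 0.014209 + 0.029653 = 0.154421
B_II = 1 / 0.154421 = 6.4758
Σp_IVᵢ² = 0.1220² + 0.2780² + 0.3707² + 0.0634² + 0.0049² + 0.1463² + 0.0146² = 0.014884 + 0.077284 + 0.137418 + 0.004020 + 0.000024 + 0.021404 + 0.000213 = 0.255247
B_IV = 1 / 0.255247 = 3.9178
Ranking by B (broadest → narrowest): morphospecies II (6.48) > morphospecies I (4.71) > morphospecies III (4.27) > morphospecies IV (3.92)

morphospecies II > morphospecies I > morphospecies III > morphospecies IV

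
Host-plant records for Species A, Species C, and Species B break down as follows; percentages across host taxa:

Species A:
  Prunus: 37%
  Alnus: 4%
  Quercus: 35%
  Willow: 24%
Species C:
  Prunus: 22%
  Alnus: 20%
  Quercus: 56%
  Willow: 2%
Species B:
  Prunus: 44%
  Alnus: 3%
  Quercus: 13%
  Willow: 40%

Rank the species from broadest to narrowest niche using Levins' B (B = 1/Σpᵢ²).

Convert percentages to proportions (divide by 100).
Σp_Aᵢ² = 0.37² + 0.04² + 0.35² + 0.24² = 0.1369 + 0.0016 + 0.1225 + 0.0576 = 0.3186
B_A = 1 / 0.3186 = 3.1387
Σp_Cᵢ² = 0.22² + 0.20² + 0.56² + 0.02² = 0.0484 + 0.0400 + 0.3136 + 0.0004 = 0.4024
B_C = 1 / 0.4024 = 2.4851
Σp_Bᵢ² = 0.44² + 0.03² + 0.13² + 0.40² = 0.1936 + 0.0009 + 0.0169 + 0.1600 = 0.3714
B_B = 1 / 0.3714 = 2.6925
Ranking by B (broadest → narrowest): Species A (3.14) > Species B (2.69) > Species C (2.49)

Species A > Species B > Species C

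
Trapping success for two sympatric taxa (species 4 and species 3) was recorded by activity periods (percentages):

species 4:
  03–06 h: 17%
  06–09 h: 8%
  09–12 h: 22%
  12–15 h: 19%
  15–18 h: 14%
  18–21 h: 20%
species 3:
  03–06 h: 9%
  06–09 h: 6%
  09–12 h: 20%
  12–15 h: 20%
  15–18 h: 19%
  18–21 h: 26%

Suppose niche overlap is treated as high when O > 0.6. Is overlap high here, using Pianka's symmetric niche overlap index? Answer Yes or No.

Yes

Convert percentages to proportions (divide by 100).
Σ p₁ᵢp₂ᵢ = 0.0153 + 0.0048 + 0.0440 + 0.0380 + 0.0266 + 0.0520 = 0.1807
Σp_1ᵢ² = 0.17² + 0.08² + 0.22² + 0.19² + 0.14² + 0.20² = 0.0289 + 0.0064 + 0.0484 + 0.0361 + 0.0196 + 0.0400 = 0.1794
Σp_2ᵢ² = 0.09² + 0.06² + 0.20² + 0.20² + 0.19² + 0.26² = 0.0081 + 0.0036 + 0.0400 + 0.0400 + 0.0361 + 0.0676 = 0.1954
O = 0.1807 / √(0.1794 × 0.1954) = 0.1807 / 0.18723 = 0.9651
O = 0.9651 > 0.6 → Yes.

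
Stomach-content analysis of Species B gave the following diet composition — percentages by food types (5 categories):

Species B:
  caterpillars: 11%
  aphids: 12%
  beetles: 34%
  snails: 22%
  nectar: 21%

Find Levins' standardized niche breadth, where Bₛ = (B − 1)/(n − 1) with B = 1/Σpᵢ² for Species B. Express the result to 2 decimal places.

0.82

Convert percentages to proportions (divide by 100).
Σpᵢ² = 0.11² + 0.12² + 0.34² + 0.22² + 0.21² = 0.0121 + 0.0144 + 0.1156 + 0.0484 + 0.0441 = 0.2346
B = 1 / 0.2346 = 4.2626
Bₛ = (B − 1)/(n − 1) = (4.2626 − 1)/(5 − 1) = 3.2626/4 = 0.8157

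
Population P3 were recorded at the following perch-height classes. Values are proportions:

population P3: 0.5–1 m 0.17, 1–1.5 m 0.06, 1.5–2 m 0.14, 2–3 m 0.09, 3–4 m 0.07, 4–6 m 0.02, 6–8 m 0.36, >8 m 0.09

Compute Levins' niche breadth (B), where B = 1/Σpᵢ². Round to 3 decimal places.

Σpᵢ² = 0.17² + 0.06² + 0.14² + 0.09² + 0.07² + 0.02² + 0.36² + 0.09² = 0.0289 + 0.0036 + 0.0196 + 0.0081 + 0.0049 + 0.0004 + 0.1296 + 0.0081 = 0.2032
B = 1 / 0.2032 = 4.92126

4.921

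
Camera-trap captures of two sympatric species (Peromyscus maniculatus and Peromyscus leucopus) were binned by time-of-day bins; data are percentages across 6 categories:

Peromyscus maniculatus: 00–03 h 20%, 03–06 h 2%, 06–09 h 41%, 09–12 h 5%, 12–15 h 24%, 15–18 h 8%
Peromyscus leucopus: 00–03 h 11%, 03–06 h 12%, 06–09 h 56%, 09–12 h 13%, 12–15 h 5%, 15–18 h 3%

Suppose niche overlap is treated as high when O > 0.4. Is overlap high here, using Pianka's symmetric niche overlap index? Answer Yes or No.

Convert percentages to proportions (divide by 100).
Σ p₁ᵢp₂ᵢ = 0.0220 + 0.0024 + 0.2296 + 0.0065 + 0.0120 + 0.0024 = 0.2749
Σp_1ᵢ² = 0.20² + 0.02² + 0.41² + 0.05² + 0.24² + 0.08² = 0.0400 + 0.0004 + 0.1681 + 0.0025 + 0.0576 + 0.0064 = 0.2750
Σp_2ᵢ² = 0.11² + 0.12² + 0.56² + 0.13² + 0.05² + 0.03² = 0.0121 + 0.0144 + 0.3136 + 0.0169 + 0.0025 + 0.0009 = 0.3604
O = 0.2749 / √(0.2750 × 0.3604) = 0.2749 / 0.31482 = 0.8732
O = 0.8732 > 0.4 → Yes.

Yes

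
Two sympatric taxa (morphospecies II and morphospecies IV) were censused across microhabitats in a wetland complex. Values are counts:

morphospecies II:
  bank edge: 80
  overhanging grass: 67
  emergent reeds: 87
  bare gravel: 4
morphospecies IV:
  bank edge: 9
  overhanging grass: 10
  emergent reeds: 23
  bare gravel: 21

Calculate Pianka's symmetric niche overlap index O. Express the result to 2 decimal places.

0.75

Proportions for morphospecies II (n=238): 80/238=0.3361, 67/238=0.2815, 87/238=0.3655, 4/238=0.0168
Proportions for morphospecies IV (n=63): 9/63=0.1429, 10/63=0.1587, 23/63=0.3651, 21/63=0.3333
Σ p₁ᵢp₂ᵢ = 0.048029 + 0.044674 + 0.133444 + 0.005599 = 0.231746
Σp_1ᵢ² = 0.3361² + 0.2815² + 0.3655² + 0.0168² = 0.112963 + 0.079242 + 0.133590 + 0.000282 = 0.326077
Σp_2ᵢ² = 0.1429² + 0.1587² + 0.3651² + 0.3333² = 0.020420 + 0.025186 + 0.133298 + 0.111089 = 0.289993
O = 0.231746 / √(0.326077 × 0.289993) = 0.231746 / 0.3075062 = 0.7536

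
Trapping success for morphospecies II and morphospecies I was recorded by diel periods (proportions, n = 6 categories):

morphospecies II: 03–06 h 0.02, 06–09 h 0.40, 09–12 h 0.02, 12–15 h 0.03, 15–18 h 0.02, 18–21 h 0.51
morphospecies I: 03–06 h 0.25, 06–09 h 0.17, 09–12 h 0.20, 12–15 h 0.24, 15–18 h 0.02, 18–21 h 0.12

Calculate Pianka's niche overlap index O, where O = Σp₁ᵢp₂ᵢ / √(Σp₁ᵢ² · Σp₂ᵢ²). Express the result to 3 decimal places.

Σ p₁ᵢp₂ᵢ = 0.0050 + 0.0680 + 0.0040 + 0.0072 + 0.0004 + 0.0612 = 0.1458
Σp_1ᵢ² = 0.02² + 0.40² + 0.02² + 0.03² + 0.02² + 0.51² = 0.0004 + 0.1600 + 0.0004 + 0.0009 + 0.0004 + 0.2601 = 0.4222
Σp_2ᵢ² = 0.25² + 0.17² + 0.20² + 0.24² + 0.02² + 0.12² = 0.0625 + 0.0289 + 0.0400 + 0.0576 + 0.0004 + 0.0144 = 0.2038
O = 0.1458 / √(0.4222 × 0.2038) = 0.1458 / 0.293333 = 0.49705

0.497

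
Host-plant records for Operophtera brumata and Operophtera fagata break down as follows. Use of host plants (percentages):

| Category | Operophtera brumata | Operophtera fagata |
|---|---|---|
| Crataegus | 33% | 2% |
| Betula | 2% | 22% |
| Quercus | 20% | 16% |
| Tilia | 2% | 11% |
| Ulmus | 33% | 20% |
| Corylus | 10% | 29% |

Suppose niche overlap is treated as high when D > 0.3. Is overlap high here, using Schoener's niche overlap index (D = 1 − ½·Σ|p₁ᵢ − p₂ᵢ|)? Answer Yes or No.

Convert percentages to proportions (divide by 100).
Σ|p₁ᵢ − p₂ᵢ| = 0.31 + 0.20 + 0.04 + 0.09 + 0.13 + 0.19 = 0.96
D = 1 − ½ × 0.96 = 1 − 0.480 = 0.5200
D = 0.5200 > 0.3 → Yes.

Yes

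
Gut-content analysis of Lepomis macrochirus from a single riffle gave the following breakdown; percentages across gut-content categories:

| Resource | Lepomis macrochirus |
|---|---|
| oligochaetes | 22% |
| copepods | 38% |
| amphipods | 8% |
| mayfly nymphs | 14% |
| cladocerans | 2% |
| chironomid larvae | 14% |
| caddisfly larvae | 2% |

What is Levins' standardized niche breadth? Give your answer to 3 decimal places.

0.530

Convert percentages to proportions (divide by 100).
Σpᵢ² = 0.22² + 0.38² + 0.08² + 0.14² + 0.02² + 0.14² + 0.02² = 0.0484 + 0.1444 + 0.0064 + 0.0196 + 0.0004 + 0.0196 + 0.0004 = 0.2392
B = 1 / 0.2392 = 4.18060
Bₛ = (B − 1)/(n − 1) = (4.18060 − 1)/(7 − 1) = 3.18060/6 = 0.53010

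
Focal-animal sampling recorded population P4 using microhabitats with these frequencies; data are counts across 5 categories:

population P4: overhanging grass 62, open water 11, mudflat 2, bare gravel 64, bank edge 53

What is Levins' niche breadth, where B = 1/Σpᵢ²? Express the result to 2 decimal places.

Proportions for population P4 (n=192): 62/192=0.3229, 11/192=0.0573, 2/192=0.0104, 64/192=0.3333, 53/192=0.2760
Σpᵢ² = 0.3229² + 0.0573² + 0.0104² + 0.3333² + 0.2760² = 0.104264 + 0.003283 + 0.000108 + 0.111089 + 0.076176 = 0.294920
B = 1 / 0.294920 = 3.3908

3.39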